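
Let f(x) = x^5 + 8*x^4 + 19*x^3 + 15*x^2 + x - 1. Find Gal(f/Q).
C_5 (also written C5)

The polynomial f is an irreducible quintic over Q, so G = Gal(f/Q) is a transitive subgroup of S_5: one of C_5 (5T1, order 5), D_5 (5T2, order 10), F_20 (5T3, order 20), A_5 (5T4, order 60) or S_5 (5T5, order 120). The discriminant of f is 14641 = 121^2, a perfect square, so G is contained in A_5. The transitive groups of degree 5 contained in A_5 are: C_5 (5T1, order 5), D_5 (5T2, order 10), A_5 (5T4, order 60). By Dedekind's theorem, for a prime p not dividing disc(f) the degrees of the irreducible factors of f mod p form the cycle type of an element of G. Factoring f modulo the 14 such primes p <= 47 (skipping 11, which divides the discriminant), each new pattern first appears at: mod 2: f = (x^5 + x^3 + x^2 + x + 1), pattern 5; mod 23: f = (x + 3)(x + 17)(x + 18)(x + 19)(x + 20), pattern 1+1+1+1+1. No other pattern occurs in this range, so the set of observed cycle types is {5, 1+1+1+1+1}. The candidates containing elements of all these cycle types are C_5 (5T1) of order 5, D_5 (5T2) of order 10, A_5 (5T4) of order 60; the others are excluded. The observed types are precisely the cycle types that occur in C_5 (5T1). Each of the other remaining candidates has further cycle types, and by the Chebotarev density theorem the matching factorization patterns would occur for a proportion of primes equal to their share of the group: D_5 (5T2) additionally contains elements of type 2+2+1 (5 of its 10 elements, about 50% of primes); A_5 (5T4) additionally contains elements of type 3+1+1, 2+2+1 (35 of its 60 elements, about 58% of primes). None of the 14 primes tested shows any such pattern (for each of these groups the chance of that is below 10^-4), which rules them out. Hence G = C_5 (5T1), of order 5.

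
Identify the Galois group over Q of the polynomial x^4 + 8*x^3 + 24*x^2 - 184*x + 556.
A_4 (order 12)

The polynomial is an irreducible quartic over Q and its discriminant is 176319369216 = 419904^2, a perfect square, so the Galois group is contained in A_4. The resolvent cubic y^3 - 24*y^2 - 3696*y - 16064 is irreducible over Q. An irreducible resolvent with square discriminant gives A_4.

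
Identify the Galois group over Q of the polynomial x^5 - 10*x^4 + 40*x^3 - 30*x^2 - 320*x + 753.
F_20

The polynomial f is an irreducible quintic over Q, so G = Gal(f/Q) is a transitive subgroup of S_5: one of C_5 (5T1, order 5), D_5 (5T2, order 10), F_20 (5T3, order 20), A_5 (5T4, order 60) or S_5 (5T5, order 120). The discriminant of f is 1131095703125, which is not a perfect square, so G is not contained in A_5. The transitive groups of degree 5 not contained in A_5 are: F_20 (5T3, order 20), S_5 (5T5, order 120). By Dedekind's theorem, for a prime p not dividing disc(f) the degrees of the irreducible factors of f mod p form the cycle type of an element of G. Factoring f modulo the 18 such primes p <= 67 (skipping 5, which divides the discriminant), each new pattern first appears at: mod 2: f = (x + 1)(x^4 + x^3 + x^2 + x + 1), pattern 4+1; mod 11: f = (x^5 + x^4 + 7x^3 + 3x^2 + 10x + 5), pattern 5; mod 19: f = (x + 8)(x^2 + 4x + 9)(x^2 + 16x + 16), pattern 2+2+1; mod 31: f = (x + 1)(x + 5)(x + 22)(x + 25)(x + 30), pattern 1+1+1+1+1. No other pattern occurs in this range, so the set of observed cycle types is {4+1, 5, 2+2+1, 1+1+1+1+1}. The candidates containing elements of all these cycle types are F_20 (5T3) of order 20, S_5 (5T5) of order 120; the others are excluded. The observed types are precisely the cycle types that occur in F_20 (5T3). Each of the other remaining candidates has further cycle types, and by the Chebotarev density theorem the matching factorization patterns would occur for a proportion of primes equal to their share of the group: S_5 (5T5) additionally contains elements of type 3+2, 3+1+1, 2+1+1+1 (50 of its 120 elements, about 42% of primes). None of the 18 primes tested shows any such pattern (for each of these groups the chance of that is below 10^-4), which rules them out. Hence G = F_20 (5T3), of order 20.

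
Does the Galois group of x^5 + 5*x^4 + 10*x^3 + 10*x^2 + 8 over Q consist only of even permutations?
Yes

The polynomial is irreducible of degree 5 over Q. Its discriminant is 64000000 = 8000^2, a perfect square. A Galois group lies in the alternating group exactly when the discriminant is a square in Q, so the Galois group (D_5) is contained in A_5.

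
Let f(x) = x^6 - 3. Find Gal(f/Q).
6T3: D_6

The polynomial f is an irreducible sextic over Q, so G = Gal(f/Q) is one of the 16 transitive subgroups 6T1, ..., 6T16 of S_6. The discriminant of f is 11337408, which is not a perfect square, so G is not contained in A_6. The transitive groups of degree 6 not contained in A_6 are: C_6 (6T1, order 6), S_3 (6T2, order 6), D_6 (6T3, order 12), C_3 x S_3 (6T5, order 18), A_4 x C_2 (6T6, order 24), S_4 (6T8, order 24), S_3 x S_3 (6T9, order 36), S_4 x C_2 (6T11, order 48), (S_3 x S_3) : C_2 (6T13, order 72), PGL(2,5) (6T14, order 120), S_6 (6T16, order 720). By Dedekind's theorem, for a prime p not dividing disc(f) the degrees of the irreducible factors of f mod p form the cycle type of an element of G. Factoring f modulo the 79 such primes p <= 419 (skipping 2, 3, which divide the discriminant), each new pattern first appears at: mod 5: f = (x^2 + 3)(x^2 + 2x + 3)(x^2 + 3x + 3), pattern 2+2+2; mod 7: f = (x^6 + 4), pattern 6; mod 11: f = (x + 3)(x + 8)(x^2 + 3x + 9)(x^2 + 8x + 9), pattern 2+2+1+1; mod 13: f = (x^3 + 4)(x^3 + 9), pattern 3+3; mod 61: f = (x + 2)(x + 26)(x + 28)(x + 33)(x + 35)(x + 59), pattern 1+1+1+1+1+1. No other pattern occurs in this range, so the set of observed cycle types is {2+2+2, 6, 2+2+1+1, 3+3, 1+1+1+1+1+1}. The candidates containing elements of all these cycle types are D_6 (6T3) of order 12, A_4 x C_2 (6T6) of order 24, S_3 x S_3 (6T9) of order 36, S_4 x C_2 (6T11) of order 48, (S_3 x S_3) : C_2 (6T13) of order 72, PGL(2,5) (6T14) of order 120, S_6 (6T16) of order 720; the others are excluded. The observed types are precisely the cycle types that occur in D_6 (6T3). Each of the other remaining candidates has further cycle types, and by the Chebotarev density theorem the matching factorization patterns would occur for a proportion of primes equal to their share of the group: A_4 x C_2 (6T6) additionally contains elements of type 2+1+1+1+1 (3 of its 24 elements, about 12% of primes); S_3 x S_3 (6T9) additionally contains elements of type 3+1+1+1 (4 of its 36 elements, about 11% of primes); S_4 x C_2 (6T11) additionally contains elements of type 4+2, 4+1+1, 2+1+1+1+1 (15 of its 48 elements, about 31% of primes); (S_3 x S_3) : C_2 (6T13) additionally contains elements of type 4+2, 3+2+1, 3+1+1+1, 2+1+1+1+1 (40 of its 72 elements, about 56% of primes); PGL(2,5) (6T14) additionally contains elements of type 5+1, 4+1+1 (54 of its 120 elements, about 45% of primes); S_6 (6T16) additionally contains elements of type 5+1, 4+2, 4+1+1, 3+2+1, 3+1+1+1, 2+1+1+1+1 (499 of its 720 elements, about 69% of primes). None of the 79 primes tested shows any such pattern (for each of these groups the chance of that is below 10^-4), which rules them out. Hence G = D_6 (6T3), of order 12.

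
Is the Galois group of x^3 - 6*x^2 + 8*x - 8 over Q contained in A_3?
No

The polynomial is irreducible of degree 3 over Q. Its discriminant is -1472, which is not a perfect square. A Galois group lies in the alternating group exactly when the discriminant is a square in Q, so the Galois group (S_3) is not contained in A_3.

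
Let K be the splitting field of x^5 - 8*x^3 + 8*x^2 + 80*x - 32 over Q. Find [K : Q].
120

The degree of the splitting field over Q equals the order of the Galois group, so first determine the group. The polynomial f is an irreducible quintic over Q, so G = Gal(f/Q) is a transitive subgroup of S_5: one of C_5 (5T1, order 5), D_5 (5T2, order 10), F_20 (5T3, order 20), A_5 (5T4, order 60) or S_5 (5T5, order 120). The discriminant of f is 589639450624, which is not a perfect square, so G is not contained in A_5. The transitive groups of degree 5 not contained in A_5 are: F_20 (5T3, order 20), S_5 (5T5, order 120). By Dedekind's theorem, for a prime p not dividing disc(f) the degrees of the irreducible factors of f mod p form the cycle type of an element of G. Factoring f modulo the 5 such primes p <= 17 (skipping 2, 7, which divide the discriminant), each new pattern first appears at: mod 3: f = (x^5 + x^3 + 2x^2 + 2x + 1), pattern 5; mod 17: f = (x + 7)(x + 8)(x^3 + 2x^2 + 8x + 14), pattern 3+1+1. No other pattern occurs in this range, so the set of observed cycle types is {5, 3+1+1}. Among the candidates above, the only group containing elements of all these cycle types is S_5 (5T5) — F_20 (5T3) lacks at least one of them. Hence G = S_5 (5T5), of order 120. The Galois group S_5 (5T5) has order 120, so the splitting field has degree 120 over Q.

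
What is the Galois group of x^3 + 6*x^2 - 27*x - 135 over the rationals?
The polynomial is an irreducible cubic over Q and its discriminant is 123201 = 351^2, a perfect square. For an irreducible cubic, a square discriminant forces the Galois group to be A_3, the cyclic group of order 3.

C_3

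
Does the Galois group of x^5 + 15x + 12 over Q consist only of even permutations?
No

The polynomial is irreducible of degree 5 over Q. Its discriminant is 259200000, which is not a perfect square. A Galois group lies in the alternating group exactly when the discriminant is a square in Q, so the Galois group (F_20) is not contained in A_5.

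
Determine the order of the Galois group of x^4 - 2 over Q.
The degree of the splitting field over Q equals the order of the Galois group, so first determine the group. The polynomial is an irreducible quartic over Q and its discriminant is -2048, which is not a perfect square, so the Galois group is not contained in A_4. The resolvent cubic y^3 + 8*y has exactly one rational root, so the Galois group is C_4 or D_4. The quartic remains irreducible over Q(sqrt(disc)), so the group is D_4. The Galois group D_4 (4T3) has order 8, so the splitting field has degree 8 over Q.

8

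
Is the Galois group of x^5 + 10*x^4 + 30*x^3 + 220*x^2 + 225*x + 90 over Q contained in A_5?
The polynomial is irreducible of degree 5 over Q. Its discriminant is 681836544000000 = 26112000^2, a perfect square. A Galois group lies in the alternating group exactly when the discriminant is a square in Q, so the Galois group (D_5) is contained in A_5.

Yes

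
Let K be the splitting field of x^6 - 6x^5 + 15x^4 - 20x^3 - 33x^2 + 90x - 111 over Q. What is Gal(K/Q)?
The polynomial f is an irreducible sextic over Q, so G = Gal(f/Q) is one of the 16 transitive subgroups 6T1, ..., 6T16 of S_6. The discriminant of f is 450868486864896 = 21233664^2, a perfect square, so G is contained in A_6. The transitive groups of degree 6 contained in A_6 are: A_4 (6T4, order 12), S_4 (6T7, order 24), (C_3 x C_3) : C_4 (6T10, order 36), PSL(2,5) (6T12, order 60), A_6 (6T15, order 360). By Dedekind's theorem, for a prime p not dividing disc(f) the degrees of the irreducible factors of f mod p form the cycle type of an element of G. Factoring f modulo the 33 such primes p <= 149 (skipping 2, 3, which divide the discriminant), each new pattern first appears at: mod 5: f = (x^3 + 4x + 2)(x^3 + 4x^2 + x + 2), pattern 3+3; mod 17: f = (x + 3)(x + 12)(x^2 + 15x + 6)(x^2 + 15x + 12), pattern 2+2+1+1; mod 71: f = (x + 6)(x + 7)(x + 9)(x + 60)(x + 62)(x + 63), pattern 1+1+1+1+1+1. No other pattern occurs in this range, so the set of observed cycle types is {3+3, 2+2+1+1, 1+1+1+1+1+1}. The candidates containing elements of all these cycle types are A_4 (6T4) of order 12, S_4 (6T7) of order 24, (C_3 x C_3) : C_4 (6T10) of order 36, PSL(2,5) (6T12) of order 60, A_6 (6T15) of order 360; the others are excluded. The observed types are precisely the cycle types that occur in A_4 (6T4). Each of the other remaining candidates has further cycle types, and by the Chebotarev density theorem the matching factorization patterns would occur for a proportion of primes equal to their share of the group: S_4 (6T7) additionally contains elements of type 4+2 (6 of its 24 elements, about 25% of primes); (C_3 x C_3) : C_4 (6T10) additionally contains elements of type 4+2, 3+1+1+1 (22 of its 36 elements, about 61% of primes); PSL(2,5) (6T12) additionally contains elements of type 5+1 (24 of its 60 elements, about 40% of primes); A_6 (6T15) additionally contains elements of type 5+1, 4+2, 3+1+1+1 (274 of its 360 elements, about 76% of primes). None of the 33 primes tested shows any such pattern (for each of these groups the chance of that is below 10^-4), which rules them out. Hence G = A_4 (6T4), of order 12.

6T4: A_4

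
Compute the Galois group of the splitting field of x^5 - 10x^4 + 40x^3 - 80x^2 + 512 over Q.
5T2: D_5

The polynomial f is an irreducible quintic over Q, so G = Gal(f/Q) is a transitive subgroup of S_5: one of C_5 (5T1, order 5), D_5 (5T2, order 10), F_20 (5T3, order 20), A_5 (5T4, order 60) or S_5 (5T5, order 120). The discriminant of f is 67108864000000 = 8192000^2, a perfect square, so G is contained in A_5. The transitive groups of degree 5 contained in A_5 are: C_5 (5T1, order 5), D_5 (5T2, order 10), A_5 (5T4, order 60). By Dedekind's theorem, for a prime p not dividing disc(f) the degrees of the irreducible factors of f mod p form the cycle type of an element of G. Factoring f modulo the 23 such primes p <= 97 (skipping 2, 5, which divide the discriminant), each new pattern first appears at: mod 3: f = (x + 1)(x^2 + 1)(x^2 + x + 2), pattern 2+2+1; mod 7: f = (x^5 + 4x^4 + 5x^3 + 4x^2 + 1), pattern 5. No other pattern occurs in this range, so the set of observed cycle types is {2+2+1, 5}. The candidates containing elements of all these cycle types are D_5 (5T2) of order 10, A_5 (5T4) of order 60; the others are excluded. The observed types are precisely the cycle types that occur in D_5 (5T2) (apart from the identity). Each of the other remaining candidates has further cycle types, and by the Chebotarev density theorem the matching factorization patterns would occur for a proportion of primes equal to their share of the group: A_5 (5T4) additionally contains elements of type 3+1+1 (20 of its 60 elements, about 33% of primes). None of the 23 primes tested shows any such pattern (for each of these groups the chance of that is below 10^-4), which rules them out. Hence G = D_5 (5T2), of order 10.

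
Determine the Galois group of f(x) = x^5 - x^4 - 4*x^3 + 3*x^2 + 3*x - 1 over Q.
The polynomial f is an irreducible quintic over Q, so G = Gal(f/Q) is a transitive subgroup of S_5: one of C_5 (5T1, order 5), D_5 (5T2, order 10), F_20 (5T3, order 20), A_5 (5T4, order 60) or S_5 (5T5, order 120). The discriminant of f is 14641 = 121^2, a perfect square, so G is contained in A_5. The transitive groups of degree 5 contained in A_5 are: C_5 (5T1, order 5), D_5 (5T2, order 10), A_5 (5T4, order 60). By Dedekind's theorem, for a prime p not dividing disc(f) the degrees of the irreducible factors of f mod p form the cycle type of an element of G. Factoring f modulo the 14 such primes p <= 47 (skipping 11, which divides the discriminant), each new pattern first appears at: mod 2: f = (x^5 + x^4 + x^2 + x + 1), pattern 5; mod 23: f = (x + 4)(x + 6)(x + 10)(x + 11)(x + 14), pattern 1+1+1+1+1. No other pattern occurs in this range, so the set of observed cycle types is {5, 1+1+1+1+1}. The candidates containing elements of all these cycle types are C_5 (5T1) of order 5, D_5 (5T2) of order 10, A_5 (5T4) of order 60; the others are excluded. The observed types are precisely the cycle types that occur in C_5 (5T1). Each of the other remaining candidates has further cycle types, and by the Chebotarev density theorem the matching factorization patterns would occur for a proportion of primes equal to their share of the group: D_5 (5T2) additionally contains elements of type 2+2+1 (5 of its 10 elements, about 50% of primes); A_5 (5T4) additionally contains elements of type 3+1+1, 2+2+1 (35 of its 60 elements, about 58% of primes). None of the 14 primes tested shows any such pattern (for each of these groups the chance of that is below 10^-4), which rules them out. Hence G = C_5 (5T1), of order 5.

5T1: C_5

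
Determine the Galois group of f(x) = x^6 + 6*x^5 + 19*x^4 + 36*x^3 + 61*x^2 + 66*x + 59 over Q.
The polynomial f is an irreducible sextic over Q, so G = Gal(f/Q) is one of the 16 transitive subgroups 6T1, ..., 6T16 of S_6. The discriminant of f is -819200000000, which is not a perfect square, so G is not contained in A_6. The transitive groups of degree 6 not contained in A_6 are: C_6 (6T1, order 6), S_3 (6T2, order 6), D_6 (6T3, order 12), C_3 x S_3 (6T5, order 18), A_4 x C_2 (6T6, order 24), S_4 (6T8, order 24), S_3 x S_3 (6T9, order 36), S_4 x C_2 (6T11, order 48), (S_3 x S_3) : C_2 (6T13, order 72), PGL(2,5) (6T14, order 120), S_6 (6T16, order 720). By Dedekind's theorem, for a prime p not dividing disc(f) the degrees of the irreducible factors of f mod p form the cycle type of an element of G. Factoring f modulo the 22 such primes p <= 89 (skipping 2, 5, which divide the discriminant), each new pattern first appears at: mod 3: f = (x^3 + 2x + 1)(x^3 + 2x + 2), pattern 3+3; mod 7: f = (x^2 + 2x + 5)(x^2 + 5x + 5)(x^2 + 6x + 6), pattern 2+2+2; mod 13: f = (x + 6)(x + 9)(x^4 + 4x^3 + 9x^2 + 10x + 10), pattern 4+1+1; mod 43: f = (x + 5)(x + 40)(x^2 + 2x + 7)(x^2 + 2x + 15), pattern 2+2+1+1. No other pattern occurs in this range, so the set of observed cycle types is {3+3, 2+2+2, 4+1+1, 2+2+1+1}. The candidates containing elements of all these cycle types are S_4 (6T8) of order 24, S_4 x C_2 (6T11) of order 48, PGL(2,5) (6T14) of order 120, S_6 (6T16) of order 720; the others are excluded. The observed types are precisely the cycle types that occur in S_4 (6T8) (apart from the identity). Each of the other remaining candidates has further cycle types, and by the Chebotarev density theorem the matching factorization patterns would occur for a proportion of primes equal to their share of the group: S_4 x C_2 (6T11) additionally contains elements of type 6, 4+2, 2+1+1+1+1 (17 of its 48 elements, about 35% of primes); PGL(2,5) (6T14) additionally contains elements of type 6, 5+1 (44 of its 120 elements, about 37% of primes); S_6 (6T16) additionally contains elements of type 6, 5+1, 4+2, 3+2+1, 3+1+1+1, 2+1+1+1+1 (529 of its 720 elements, about 73% of primes). None of the 22 primes tested shows any such pattern (for each of these groups the chance of that is below 10^-4), which rules them out. Hence G = S_4 (6T8), of order 24.

6T8: S_4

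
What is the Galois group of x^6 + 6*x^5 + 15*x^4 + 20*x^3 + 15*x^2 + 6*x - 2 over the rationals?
The polynomial f is an irreducible sextic over Q, so G = Gal(f/Q) is one of the 16 transitive subgroups 6T1, ..., 6T16 of S_6. The discriminant of f is 11337408, which is not a perfect square, so G is not contained in A_6. The transitive groups of degree 6 not contained in A_6 are: C_6 (6T1, order 6), S_3 (6T2, order 6), D_6 (6T3, order 12), C_3 x S_3 (6T5, order 18), A_4 x C_2 (6T6, order 24), S_4 (6T8, order 24), S_3 x S_3 (6T9, order 36), S_4 x C_2 (6T11, order 48), (S_3 x S_3) : C_2 (6T13, order 72), PGL(2,5) (6T14, order 120), S_6 (6T16, order 720). By Dedekind's theorem, for a prime p not dividing disc(f) the degrees of the irreducible factors of f mod p form the cycle type of an element of G. Factoring f modulo the 79 such primes p <= 419 (skipping 2, 3, which divide the discriminant), each new pattern first appears at: mod 5: f = (x^2 + 2)(x^2 + 2x + 4)(x^2 + 4x + 1), pattern 2+2+2; mod 7: f = (x^6 + 6x^5 + x^4 + 6x^3 + x^2 + 6x + 5), pattern 6; mod 11: f = (x + 4)(x + 9)(x^2 + 5x + 2)(x^2 + 10x + 7), pattern 2+2+1+1; mod 13: f = (x^3 + 3x^2 + 3x + 5)(x^3 + 3x^2 + 3x + 10), pattern 3+3; mod 61: f = (x + 3)(x + 27)(x + 29)(x + 34)(x + 36)(x + 60), pattern 1+1+1+1+1+1. No other pattern occurs in this range, so the set of observed cycle types is {2+2+2, 6, 2+2+1+1, 3+3, 1+1+1+1+1+1}. The candidates containing elements of all these cycle types are D_6 (6T3) of order 12, A_4 x C_2 (6T6) of order 24, S_3 x S_3 (6T9) of order 36, S_4 x C_2 (6T11) of order 48, (S_3 x S_3) : C_2 (6T13) of order 72, PGL(2,5) (6T14) of order 120, S_6 (6T16) of order 720; the others are excluded. The observed types are precisely the cycle types that occur in D_6 (6T3). Each of the other remaining candidates has further cycle types, and by the Chebotarev density theorem the matching factorization patterns would occur for a proportion of primes equal to their share of the group: A_4 x C_2 (6T6) additionally contains elements of type 2+1+1+1+1 (3 of its 24 elements, about 12% of primes); S_3 x S_3 (6T9) additionally contains elements of type 3+1+1+1 (4 of its 36 elements, about 11% of primes); S_4 x C_2 (6T11) additionally contains elements of type 4+2, 4+1+1, 2+1+1+1+1 (15 of its 48 elements, about 31% of primes); (S_3 x S_3) : C_2 (6T13) additionally contains elements of type 4+2, 3+2+1, 3+1+1+1, 2+1+1+1+1 (40 of its 72 elements, about 56% of primes); PGL(2,5) (6T14) additionally contains elements of type 5+1, 4+1+1 (54 of its 120 elements, about 45% of primes); S_6 (6T16) additionally contains elements of type 5+1, 4+2, 4+1+1, 3+2+1, 3+1+1+1, 2+1+1+1+1 (499 of its 720 elements, about 69% of primes). None of the 79 primes tested shows any such pattern (for each of these groups the chance of that is below 10^-4), which rules them out. Hence G = D_6 (6T3), of order 12.

D_6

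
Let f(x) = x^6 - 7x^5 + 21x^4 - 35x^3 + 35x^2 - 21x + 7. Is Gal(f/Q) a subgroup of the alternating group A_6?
The polynomial is irreducible of degree 6 over Q. Its discriminant is -16807, which is not a perfect square. A Galois group lies in the alternating group exactly when the discriminant is a square in Q, so the Galois group (C_6) is not contained in A_6.

No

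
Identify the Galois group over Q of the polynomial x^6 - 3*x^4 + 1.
A_4 x C_2 (also written A4xC2)

The polynomial f is an irreducible sextic over Q, so G = Gal(f/Q) is one of the 16 transitive subgroups 6T1, ..., 6T16 of S_6. The discriminant of f is -419904, which is not a perfect square, so G is not contained in A_6. The transitive groups of degree 6 not contained in A_6 are: C_6 (6T1, order 6), S_3 (6T2, order 6), D_6 (6T3, order 12), C_3 x S_3 (6T5, order 18), A_4 x C_2 (6T6, order 24), S_4 (6T8, order 24), S_3 x S_3 (6T9, order 36), S_4 x C_2 (6T11, order 48), (S_3 x S_3) : C_2 (6T13, order 72), PGL(2,5) (6T14, order 120), S_6 (6T16, order 720). By Dedekind's theorem, for a prime p not dividing disc(f) the degrees of the irreducible factors of f mod p form the cycle type of an element of G. Factoring f modulo the 33 such primes p <= 149 (skipping 2, 3, which divide the discriminant), each new pattern first appears at: mod 5: f = (x^3 + x^2 + 4x + 3)(x^3 + 4x^2 + 4x + 2), pattern 3+3; mod 7: f = (x^6 + 4x^4 + 1), pattern 6; mod 17: f = (x + 2)(x + 15)(x^2 + 6)(x^2 + 12), pattern 2+2+1+1; mod 19: f = (x + 6)(x + 7)(x + 12)(x + 13)(x^2 + 6), pattern 2+1+1+1+1; mod 71: f = (x^2 + 40)(x^2 + 45)(x^2 + 54), pattern 2+2+2. No other pattern occurs in this range, so the set of observed cycle types is {3+3, 6, 2+2+1+1, 2+1+1+1+1, 2+2+2}. The candidates containing elements of all these cycle types are A_4 x C_2 (6T6) of order 24, S_4 x C_2 (6T11) of order 48, (S_3 x S_3) : C_2 (6T13) of order 72, S_6 (6T16) of order 720; the others are excluded. The observed types are precisely the cycle types that occur in A_4 x C_2 (6T6) (apart from the identity). Each of the other remaining candidates has further cycle types, and by the Chebotarev density theorem the matching factorization patterns would occur for a proportion of primes equal to their share of the group: S_4 x C_2 (6T11) additionally contains elements of type 4+2, 4+1+1 (12 of its 48 elements, about 25% of primes); (S_3 x S_3) : C_2 (6T13) additionally contains elements of type 4+2, 3+2+1, 3+1+1+1 (34 of its 72 elements, about 47% of primes); S_6 (6T16) additionally contains elements of type 5+1, 4+2, 4+1+1, 3+2+1, 3+1+1+1 (484 of its 720 elements, about 67% of primes). None of the 33 primes tested shows any such pattern (for each of these groups the chance of that is below 10^-4), which rules them out. Hence G = A_4 x C_2 (6T6), of order 24.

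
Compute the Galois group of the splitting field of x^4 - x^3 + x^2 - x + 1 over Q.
The polynomial is an irreducible quartic over Q and its discriminant is 125, which is not a perfect square, so the Galois group is not contained in A_4. The resolvent cubic y^3 - y^2 - 3*y + 2 has exactly one rational root, so the Galois group is C_4 or D_4. The quartic becomes reducible over Q(sqrt(disc)), so the group is C_4.

C_4 (also written C4)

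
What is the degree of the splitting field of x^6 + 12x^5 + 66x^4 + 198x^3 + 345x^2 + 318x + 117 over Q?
120

The degree of the splitting field over Q equals the order of the Galois group, so first determine the group. The polynomial f is an irreducible sextic over Q, so G = Gal(f/Q) is one of the 16 transitive subgroups 6T1, ..., 6T16 of S_6. The discriminant of f is -1024192512, which is not a perfect square, so G is not contained in A_6. The transitive groups of degree 6 not contained in A_6 are: C_6 (6T1, order 6), S_3 (6T2, order 6), D_6 (6T3, order 12), C_3 x S_3 (6T5, order 18), A_4 x C_2 (6T6, order 24), S_4 (6T8, order 24), S_3 x S_3 (6T9, order 36), S_4 x C_2 (6T11, order 48), (S_3 x S_3) : C_2 (6T13, order 72), PGL(2,5) (6T14, order 120), S_6 (6T16, order 720). By Dedekind's theorem, for a prime p not dividing disc(f) the degrees of the irreducible factors of f mod p form the cycle type of an element of G. Factoring f modulo the 21 such primes p <= 89 (skipping 2, 3, 7, which divide the discriminant), each new pattern first appears at: mod 5: f = (x^6 + 2x^5 + x^4 + 3x^3 + 3x + 2), pattern 6; mod 11: f = (x + 8)(x^5 + 4x^4 + x^3 + 3x^2 + 2x + 5), pattern 5+1; mod 13: f = (x)(x + 2)(x^4 + 10x^3 + 7x^2 + 2x + 3), pattern 4+1+1; mod 23: f = (x + 15)(x + 21)(x^2 + 4x + 7)(x^2 + 18x + 7), pattern 2+2+1+1; mod 43: f = (x^3 + 25x^2 + 41x + 13)(x^3 + 30x^2 + 6x + 9), pattern 3+3; mod 61: f = (x^2 + 7x + 28)(x^2 + 20x + 10)(x^2 + 46x + 49), pattern 2+2+2. No other pattern occurs in this range, so the set of observed cycle types is {6, 5+1, 4+1+1, 2+2+1+1, 3+3, 2+2+2}. The candidates containing elements of all these cycle types are PGL(2,5) (6T14) of order 120, S_6 (6T16) of order 720; the others are excluded. The observed types are precisely the cycle types that occur in PGL(2,5) (6T14) (apart from the identity). Each of the other remaining candidates has further cycle types, and by the Chebotarev density theorem the matching factorization patterns would occur for a proportion of primes equal to their share of the group: S_6 (6T16) additionally contains elements of type 4+2, 3+2+1, 3+1+1+1, 2+1+1+1+1 (265 of its 720 elements, about 37% of primes). None of the 21 primes tested shows any such pattern (for each of these groups the chance of that is below 10^-4), which rules them out. Hence G = PGL(2,5) (6T14), of order 120. The Galois group PGL(2,5) (6T14) has order 120, so the splitting field has degree 120 over Q.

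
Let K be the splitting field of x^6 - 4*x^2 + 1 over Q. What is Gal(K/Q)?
The polynomial f is an irreducible sextic over Q, so G = Gal(f/Q) is one of the 16 transitive subgroups 6T1, ..., 6T16 of S_6. The discriminant of f is -3356224, which is not a perfect square, so G is not contained in A_6. The transitive groups of degree 6 not contained in A_6 are: C_6 (6T1, order 6), S_3 (6T2, order 6), D_6 (6T3, order 12), C_3 x S_3 (6T5, order 18), A_4 x C_2 (6T6, order 24), S_4 (6T8, order 24), S_3 x S_3 (6T9, order 36), S_4 x C_2 (6T11, order 48), (S_3 x S_3) : C_2 (6T13, order 72), PGL(2,5) (6T14, order 120), S_6 (6T16, order 720). By Dedekind's theorem, for a prime p not dividing disc(f) the degrees of the irreducible factors of f mod p form the cycle type of an element of G. Factoring f modulo the 67 such primes p <= 347 (skipping 2, 229, which divide the discriminant), each new pattern first appears at: mod 3: f = (x^6 + 2x^2 + 1), pattern 6; mod 5: f = (x^3 + 2x^2 + 2x + 2)(x^3 + 3x^2 + 2x + 3), pattern 3+3; mod 7: f = (x + 2)(x + 5)(x^4 + 4x^2 + 5), pattern 4+1+1; mod 13: f = (x^2 + 5)(x^4 + 8x^2 + 8), pattern 4+2; mod 23: f = (x^2 + 12)(x^2 + 5x + 18)(x^2 + 18x + 18), pattern 2+2+2; mod 29: f = (x + 10)(x + 19)(x^2 + x + 7)(x^2 + 28x + 7), pattern 2+2+1+1; mod 193: f = (x + 6)(x + 44)(x + 94)(x + 99)(x + 149)(x + 187), pattern 1+1+1+1+1+1; mod 347: f = (x + 3)(x + 151)(x + 196)(x + 344)(x^2 + 255), pattern 2+1+1+1+1. No other pattern occurs in this range, so the set of observed cycle types is {6, 3+3, 4+1+1, 4+2, 2+2+2, 2+2+1+1, 1+1+1+1+1+1, 2+1+1+1+1}. The candidates containing elements of all these cycle types are S_4 x C_2 (6T11) of order 48, S_6 (6T16) of order 720; the others are excluded. The observed types are precisely the cycle types that occur in S_4 x C_2 (6T11). Each of the other remaining candidates has further cycle types, and by the Chebotarev density theorem the matching factorization patterns would occur for a proportion of primes equal to their share of the group: S_6 (6T16) additionally contains elements of type 5+1, 3+2+1, 3+1+1+1 (304 of its 720 elements, about 42% of primes). None of the 67 primes tested shows any such pattern (for each of these groups the chance of that is below 10^-4), which rules them out. Hence G = S_4 x C_2 (6T11), of order 48.

S_4 x C_2 (order 48)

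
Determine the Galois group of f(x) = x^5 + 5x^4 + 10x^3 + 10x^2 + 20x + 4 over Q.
F_20 (also written F20)

The polynomial f is an irreducible quintic over Q, so G = Gal(f/Q) is a transitive subgroup of S_5: one of C_5 (5T1, order 5), D_5 (5T2, order 10), F_20 (5T3, order 20), A_5 (5T4, order 60) or S_5 (5T5, order 120). The discriminant of f is 259200000, which is not a perfect square, so G is not contained in A_5. The transitive groups of degree 5 not contained in A_5 are: F_20 (5T3, order 20), S_5 (5T5, order 120). By Dedekind's theorem, for a prime p not dividing disc(f) the degrees of the irreducible factors of f mod p form the cycle type of an element of G. Factoring f modulo the 18 such primes p <= 73 (skipping 2, 3, 5, which divide the discriminant), each new pattern first appears at: mod 7: f = (x + 2)(x^4 + 3x^3 + 4x^2 + 2x + 2), pattern 4+1; mod 11: f = (x + 6)(x^2 + 9)(x^2 + 10x + 7), pattern 2+2+1; mod 19: f = (x^5 + 5x^4 + 10x^3 + 10x^2 + x + 4), pattern 5. No other pattern occurs in this range, so the set of observed cycle types is {4+1, 2+2+1, 5}. The candidates containing elements of all these cycle types are F_20 (5T3) of order 20, S_5 (5T5) of order 120; the others are excluded. The observed types are precisely the cycle types that occur in F_20 (5T3) (apart from the identity). Each of the other remaining candidates has further cycle types, and by the Chebotarev density theorem the matching factorization patterns would occur for a proportion of primes equal to their share of the group: S_5 (5T5) additionally contains elements of type 3+2, 3+1+1, 2+1+1+1 (50 of its 120 elements, about 42% of primes). None of the 18 primes tested shows any such pattern (for each of these groups the chance of that is below 10^-4), which rules them out. Hence G = F_20 (5T3), of order 20.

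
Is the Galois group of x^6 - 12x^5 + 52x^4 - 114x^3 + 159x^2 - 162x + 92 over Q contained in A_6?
The polynomial is irreducible of degree 6 over Q. Its discriminant is 454513278976 = 674176^2, a perfect square. A Galois group lies in the alternating group exactly when the discriminant is a square in Q, so the Galois group (S_4) is contained in A_6.

Yes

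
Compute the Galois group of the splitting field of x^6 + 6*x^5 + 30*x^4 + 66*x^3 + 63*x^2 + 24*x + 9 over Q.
The polynomial f is an irreducible sextic over Q, so G = Gal(f/Q) is one of the 16 transitive subgroups 6T1, ..., 6T16 of S_6. The discriminant of f is -5217636731328, which is not a perfect square, so G is not contained in A_6. The transitive groups of degree 6 not contained in A_6 are: C_6 (6T1, order 6), S_3 (6T2, order 6), D_6 (6T3, order 12), C_3 x S_3 (6T5, order 18), A_4 x C_2 (6T6, order 24), S_4 (6T8, order 24), S_3 x S_3 (6T9, order 36), S_4 x C_2 (6T11, order 48), (S_3 x S_3) : C_2 (6T13, order 72), PGL(2,5) (6T14, order 120), S_6 (6T16, order 720). By Dedekind's theorem, for a prime p not dividing disc(f) the degrees of the irreducible factors of f mod p form the cycle type of an element of G. Factoring f modulo the 21 such primes p <= 89 (skipping 2, 3, 7, which divide the discriminant), each new pattern first appears at: mod 5: f = (x^6 + x^5 + x^3 + 3x^2 + 4x + 4), pattern 6; mod 11: f = (x + 9)(x^5 + 8x^4 + 2x^3 + 4x^2 + 5x + 1), pattern 5+1; mod 13: f = (x + 9)(x + 11)(x^4 + 12x^3 + 3x^2 + x + 6), pattern 4+1+1; mod 23: f = (x + 11)(x + 13)(x^2 + 8x + 5)(x^2 + 20x + 16), pattern 2+2+1+1; mod 43: f = (x^3 + 8x^2 + 22x + 11)(x^3 + 41x^2 + 24x + 36), pattern 3+3; mod 61: f = (x^2 + 23x + 1)(x^2 + 47x + 43)(x^2 + 58x + 30), pattern 2+2+2. No other pattern occurs in this range, so the set of observed cycle types is {6, 5+1, 4+1+1, 2+2+1+1, 3+3, 2+2+2}. The candidates containing elements of all these cycle types are PGL(2,5) (6T14) of order 120, S_6 (6T16) of order 720; the others are excluded. The observed types are precisely the cycle types that occur in PGL(2,5) (6T14) (apart from the identity). Each of the other remaining candidates has further cycle types, and by the Chebotarev density theorem the matching factorization patterns would occur for a proportion of primes equal to their share of the group: S_6 (6T16) additionally contains elements of type 4+2, 3+2+1, 3+1+1+1, 2+1+1+1+1 (265 of its 720 elements, about 37% of primes). None of the 21 primes tested shows any such pattern (for each of these groups the chance of that is below 10^-4), which rules them out. Hence G = PGL(2,5) (6T14), of order 120.

6T14: PGL(2,5)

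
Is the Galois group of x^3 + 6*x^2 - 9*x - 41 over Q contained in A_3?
Yes

The polynomial is irreducible of degree 3 over Q. Its discriminant is 35721 = 189^2, a perfect square. A Galois group lies in the alternating group exactly when the discriminant is a square in Q, so the Galois group (C_3) is contained in A_3.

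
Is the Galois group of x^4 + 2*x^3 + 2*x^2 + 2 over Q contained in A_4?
The polynomial is irreducible of degree 4 over Q. Its discriminant is 3136 = 56^2, a perfect square. A Galois group lies in the alternating group exactly when the discriminant is a square in Q, so the Galois group (A_4) is contained in A_4.

Yes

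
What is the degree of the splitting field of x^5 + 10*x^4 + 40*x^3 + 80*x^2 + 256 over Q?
The degree of the splitting field over Q equals the order of the Galois group, so first determine the group. The polynomial f is an irreducible quintic over Q, so G = Gal(f/Q) is a transitive subgroup of S_5: one of C_5 (5T1, order 5), D_5 (5T2, order 10), F_20 (5T3, order 20), A_5 (5T4, order 60) or S_5 (5T5, order 120). The discriminant of f is 67108864000000 = 8192000^2, a perfect square, so G is contained in A_5. The transitive groups of degree 5 contained in A_5 are: C_5 (5T1, order 5), D_5 (5T2, order 10), A_5 (5T4, order 60). By Dedekind's theorem, for a prime p not dividing disc(f) the degrees of the irreducible factors of f mod p form the cycle type of an element of G. Factoring f modulo the 23 such primes p <= 97 (skipping 2, 5, which divide the discriminant), each new pattern first appears at: mod 3: f = (x + 2)(x^2 + 1)(x^2 + 2x + 2), pattern 2+2+1; mod 7: f = (x^5 + 3x^4 + 5x^3 + 3x^2 + 4), pattern 5. No other pattern occurs in this range, so the set of observed cycle types is {2+2+1, 5}. The candidates containing elements of all these cycle types are D_5 (5T2) of order 10, A_5 (5T4) of order 60; the others are excluded. The observed types are precisely the cycle types that occur in D_5 (5T2) (apart from the identity). Each of the other remaining candidates has further cycle types, and by the Chebotarev density theorem the matching factorization patterns would occur for a proportion of primes equal to their share of the group: A_5 (5T4) additionally contains elements of type 3+1+1 (20 of its 60 elements, about 33% of primes). None of the 23 primes tested shows any such pattern (for each of these groups the chance of that is below 10^-4), which rules them out. Hence G = D_5 (5T2), of order 10. The Galois group D_5 (5T2) has order 10, so the splitting field has degree 10 over Q.

10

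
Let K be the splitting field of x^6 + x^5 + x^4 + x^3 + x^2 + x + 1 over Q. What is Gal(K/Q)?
The polynomial f is an irreducible sextic over Q, so G = Gal(f/Q) is one of the 16 transitive subgroups 6T1, ..., 6T16 of S_6. The discriminant of f is -16807, which is not a perfect square, so G is not contained in A_6. The transitive groups of degree 6 not contained in A_6 are: C_6 (6T1, order 6), S_3 (6T2, order 6), D_6 (6T3, order 12), C_3 x S_3 (6T5, order 18), A_4 x C_2 (6T6, order 24), S_4 (6T8, order 24), S_3 x S_3 (6T9, order 36), S_4 x C_2 (6T11, order 48), (S_3 x S_3) : C_2 (6T13, order 72), PGL(2,5) (6T14, order 120), S_6 (6T16, order 720). By Dedekind's theorem, for a prime p not dividing disc(f) the degrees of the irreducible factors of f mod p form the cycle type of an element of G. Factoring f modulo the 37 such primes p <= 163 (skipping 7, which divides the discriminant), each new pattern first appears at: mod 2: f = (x^3 + x + 1)(x^3 + x^2 + 1), pattern 3+3; mod 3: f = (x^6 + x^5 + x^4 + x^3 + x^2 + x + 1), pattern 6; mod 13: f = (x^2 + 3x + 1)(x^2 + 5x + 1)(x^2 + 6x + 1), pattern 2+2+2; mod 29: f = (x + 4)(x + 5)(x + 6)(x + 9)(x + 13)(x + 22), pattern 1+1+1+1+1+1. No other pattern occurs in this range, so the set of observed cycle types is {3+3, 6, 2+2+2, 1+1+1+1+1+1}. The candidates containing elements of all these cycle types are C_6 (6T1) of order 6, D_6 (6T3) of order 12, C_3 x S_3 (6T5) of order 18, A_4 x C_2 (6T6) of order 24, S_3 x S_3 (6T9) of order 36, S_4 x C_2 (6T11) of order 48, (S_3 x S_3) : C_2 (6T13) of order 72, PGL(2,5) (6T14) of order 120, S_6 (6T16) of order 720; the others are excluded. The observed types are precisely the cycle types that occur in C_6 (6T1). Each of the other remaining candidates has further cycle types, and by the Chebotarev density theorem the matching factorization patterns would occur for a proportion of primes equal to their share of the group: D_6 (6T3) additionally contains elements of type 2+2+1+1 (3 of its 12 elements, about 25% of primes); C_3 x S_3 (6T5) additionally contains elements of type 3+1+1+1 (4 of its 18 elements, about 22% of primes); A_4 x C_2 (6T6) additionally contains elements of type 2+2+1+1, 2+1+1+1+1 (6 of its 24 elements, about 25% of primes); S_3 x S_3 (6T9) additionally contains elements of type 3+1+1+1, 2+2+1+1 (13 of its 36 elements, about 36% of primes); S_4 x C_2 (6T11) additionally contains elements of type 4+2, 4+1+1, 2+2+1+1, 2+1+1+1+1 (24 of its 48 elements, about 50% of primes); (S_3 x S_3) : C_2 (6T13) additionally contains elements of type 4+2, 3+2+1, 3+1+1+1, 2+2+1+1, 2+1+1+1+1 (49 of its 72 elements, about 68% of primes); PGL(2,5) (6T14) additionally contains elements of type 5+1, 4+1+1, 2+2+1+1 (69 of its 120 elements, about 58% of primes); S_6 (6T16) additionally contains elements of type 5+1, 4+2, 4+1+1, 3+2+1, 3+1+1+1, 2+2+1+1, 2+1+1+1+1 (544 of its 720 elements, about 76% of primes). None of the 37 primes tested shows any such pattern (for each of these groups the chance of that is below 10^-4), which rules them out. Hence G = C_6 (6T1), of order 6.

C_6 (order 6)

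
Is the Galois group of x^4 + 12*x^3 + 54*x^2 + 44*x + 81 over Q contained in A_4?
Yes

The polynomial is irreducible of degree 4 over Q. Its discriminant is 1358954496 = 36864^2, a perfect square. A Galois group lies in the alternating group exactly when the discriminant is a square in Q, so the Galois group (A_4) is contained in A_4.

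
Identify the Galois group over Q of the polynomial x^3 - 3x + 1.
C_3

The polynomial is an irreducible cubic over Q and its discriminant is 81 = 9^2, a perfect square. For an irreducible cubic, a square discriminant forces the Galois group to be A_3, the cyclic group of order 3.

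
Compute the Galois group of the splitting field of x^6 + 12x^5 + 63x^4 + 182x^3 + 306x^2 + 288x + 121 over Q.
The polynomial f is an irreducible sextic over Q, so G = Gal(f/Q) is one of the 16 transitive subgroups 6T1, ..., 6T16 of S_6. The discriminant of f is -16003008, which is not a perfect square, so G is not contained in A_6. The transitive groups of degree 6 not contained in A_6 are: C_6 (6T1, order 6), S_3 (6T2, order 6), D_6 (6T3, order 12), C_3 x S_3 (6T5, order 18), A_4 x C_2 (6T6, order 24), S_4 (6T8, order 24), S_3 x S_3 (6T9, order 36), S_4 x C_2 (6T11, order 48), (S_3 x S_3) : C_2 (6T13, order 72), PGL(2,5) (6T14, order 120), S_6 (6T16, order 720). By Dedekind's theorem, for a prime p not dividing disc(f) the degrees of the irreducible factors of f mod p form the cycle type of an element of G. Factoring f modulo the 21 such primes p <= 89 (skipping 2, 3, 7, which divide the discriminant), each new pattern first appears at: mod 5: f = (x^6 + 2x^5 + 3x^4 + 2x^3 + x^2 + 3x + 1), pattern 6; mod 11: f = (x)(x^5 + x^4 + 8x^3 + 6x^2 + 9x + 2), pattern 5+1; mod 13: f = (x + 3)(x + 7)(x^4 + 2x^3 + 9x^2 + 11x + 7), pattern 4+1+1; mod 23: f = (x + 5)(x + 9)(x^2 + 9x + 16)(x^2 + 12x + 14), pattern 2+2+1+1; mod 43: f = (x^3 + 25x^2 + 24x + 21)(x^3 + 30x^2 + 20x + 16), pattern 3+3; mod 61: f = (x^2 + 36x + 40)(x^2 + 47x + 41)(x^2 + 51x + 35), pattern 2+2+2. No other pattern occurs in this range, so the set of observed cycle types is {6, 5+1, 4+1+1, 2+2+1+1, 3+3, 2+2+2}. The candidates containing elements of all these cycle types are PGL(2,5) (6T14) of order 120, S_6 (6T16) of order 720; the others are excluded. The observed types are precisely the cycle types that occur in PGL(2,5) (6T14) (apart from the identity). Each of the other remaining candidates has further cycle types, and by the Chebotarev density theorem the matching factorization patterns would occur for a proportion of primes equal to their share of the group: S_6 (6T16) additionally contains elements of type 4+2, 3+2+1, 3+1+1+1, 2+1+1+1+1 (265 of its 720 elements, about 37% of primes). None of the 21 primes tested shows any such pattern (for each of these groups the chance of that is below 10^-4), which rules them out. Hence G = PGL(2,5) (6T14), of order 120.

6T14: PGL(2,5)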